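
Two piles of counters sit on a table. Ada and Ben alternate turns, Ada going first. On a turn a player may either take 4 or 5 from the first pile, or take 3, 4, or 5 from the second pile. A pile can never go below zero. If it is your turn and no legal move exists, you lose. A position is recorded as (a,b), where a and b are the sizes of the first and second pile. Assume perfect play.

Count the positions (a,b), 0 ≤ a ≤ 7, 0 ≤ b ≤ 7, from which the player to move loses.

Work bottom-up. With no move the player to move loses. Otherwise the position is W if at least one move leads to an L position for the opponent, and L if every move leads to a W.
Every move lowers a or b (never raises either), so fill the grid row by row in increasing a, and left to right within a row: each cell's successors are then already labelled.
      b=0  b=1  b=2  b=3  b=4  b=5  b=6  b=7
a=0:    L    L    L    W    W    W    W    W
a=1:    L    L    L    W    W    W    W    W
a=2:    L    L    L    W    W    W    W    W
a=3:    L    L    L    W    W    W    W    W
a=4:    W    W    W    L    L    L    W    W
a=5:    W    W    W    L    L    L    W    W
a=6:    W    W    W    L    L    L    W    W
a=7:    W    W    W    L    L    L    W    W
Cells with no legal move (terminal, hence L): (0,0), (0,1), (0,2), (1,0), (1,1), (1,2), (2,0), (2,1), (2,2), (3,0), (3,1), (3,2).
The remaining L cells, each justified by listing all of its moves:
(4,3): moves to (0,3)(W), (4,0)(W); every one is W ⇒ L
(4,4): moves to (0,4)(W), (4,1)(W), (4,0)(W); every one is W ⇒ L
(4,5): moves to (0,5)(W), (4,2)(W), (4,1)(W), (4,0)(W); every one is W ⇒ L
(5,3): moves to (1,3)(W), (0,3)(W), (5,0)(W); every one is W ⇒ L
(5,4): moves to (1,4)(W), (0,4)(W), (5,1)(W), (5,0)(W); every one is W ⇒ L
(5,5): moves to (1,5)(W), (0,5)(W), (5,2)(W), (5,1)(W), (5,0)(W); every one is W ⇒ L
(6,3): moves to (2,3)(W), (1,3)(W), (6,0)(W); every one is W ⇒ L
(6,4): moves to (2,4)(W), (1,4)(W), (6,1)(W), (6,0)(W); every one is W ⇒ L
(6,5): moves to (2,5)(W), (1,5)(W), (6,2)(W), (6,1)(W), (6,0)(W); every one is W ⇒ L
(7,3): moves to (3,3)(W), (2,3)(W), (7,0)(W); every one is W ⇒ L
(7,4): moves to (3,4)(W), (2,4)(W), (7,1)(W), (7,0)(W); every one is W ⇒ L
(7,5): moves to (3,5)(W), (2,5)(W), (7,2)(W), (7,1)(W), (7,0)(W); every one is W ⇒ L
Every other cell has at least one move into one of the L cells above, so it is W.
L cells per row: a=0: 3, a=1: 3, a=2: 3, a=3: 3, a=4: 3, a=5: 3, a=6: 3, a=7: 3; total 24.

24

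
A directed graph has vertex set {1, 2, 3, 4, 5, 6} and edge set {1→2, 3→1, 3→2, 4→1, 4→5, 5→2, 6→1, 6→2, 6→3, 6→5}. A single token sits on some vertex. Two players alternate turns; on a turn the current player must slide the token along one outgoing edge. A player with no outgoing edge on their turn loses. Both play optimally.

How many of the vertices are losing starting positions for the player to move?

Compute win/loss labels from the base case upward. A position with no move is L. Any other position is W if it can reach an L in one move, else L.
Every edge goes from a vertex to one that appears earlier in the order 2, 1, 5, 3, 4, 6, so processing vertices in that order labels each vertex after all of its successors.
2: no outgoing edge → L
1: →2(L), so W
5: →2(L), so W
3: →2(L), so W
4: →5(W), 1(W) — all W, so L
6: →2(L), so W
The L vertices are 2, 4; that is 2 in all.

2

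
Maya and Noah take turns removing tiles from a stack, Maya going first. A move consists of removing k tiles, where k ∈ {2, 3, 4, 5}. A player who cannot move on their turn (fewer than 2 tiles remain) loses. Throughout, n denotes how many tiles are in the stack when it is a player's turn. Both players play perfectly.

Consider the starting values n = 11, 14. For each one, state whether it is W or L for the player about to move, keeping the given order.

11: W, 14: L

Build the W/L table. Terminal = L. A non-terminal position is W if it has a move to some L; otherwise it is L.
n=0: no move → L
n=1: no move → L
n=2: reaches L-position 0 → W
n=3: reaches L-position 1 → W
n=4: reaches L-position 1 → W
n=5: reaches L-position 1 → W
n=6: reaches L-position 1 → W
n=7: only reaches 5(W), 4(W), 3(W), 2(W), all W → L
n=8: only reaches 6(W), 5(W), 4(W), 3(W), all W → L
n=9: reaches L-position 7 → W
n=10: reaches L-position 8 → W
n=11: reaches L-position 8 → W
n=12: reaches L-position 8 → W
n=13: reaches L-position 8 → W
n=14: only reaches 12(W), 11(W), 10(W), 9(W), all W → L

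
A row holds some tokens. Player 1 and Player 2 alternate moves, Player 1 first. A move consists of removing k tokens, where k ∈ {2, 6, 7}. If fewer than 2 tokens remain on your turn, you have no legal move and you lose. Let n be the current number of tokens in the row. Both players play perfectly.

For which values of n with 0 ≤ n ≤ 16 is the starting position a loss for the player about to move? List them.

0, 1, 4, 5, 9, 13, 14

Compute win/loss labels from the base case upward. A position with no move is L. Any other position is W if it can reach an L in one move, else L.
n=0: no move → L
n=1: no move → L
n=2: →0(L), so W
n=3: →1(L), so W
n=4: →2(W) only, which is W, so L
n=5: →3(W) only, which is W, so L
n=6: →4(L), so W
n=7: →5(L), so W
n=8: →1(L), so W
n=9: →7(W), 3(W), 2(W) — all W, so L
n=10: →4(L), so W
n=11: →9(L), so W
n=12: →5(L), so W
n=13: →11(W), 7(W), 6(W) — all W, so L
n=14: →12(W), 8(W), 7(W) — all W, so L
n=15: →13(L), so W
n=16: →14(L), so W
Reading off the rows marked L gives the requested list; there are 7 such values of n.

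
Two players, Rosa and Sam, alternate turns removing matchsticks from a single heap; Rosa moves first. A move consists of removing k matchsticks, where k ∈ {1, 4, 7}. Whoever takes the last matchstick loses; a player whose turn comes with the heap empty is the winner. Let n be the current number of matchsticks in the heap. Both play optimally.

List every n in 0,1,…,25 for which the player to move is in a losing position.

Use the standard recursion: the mover wins at a terminal position; elsewhere, the mover wins exactly when some move hands the opponent an L position.
n=0: no move; the opponent has just taken the last matchstick and therefore loses → W
n=1: the only move is to 0(W), a W ⇒ L
n=2: can move to 1, which is L ⇒ W
n=3: the only move is to 2(W), a W ⇒ L
n=4: can move to 3, which is L ⇒ W
n=5: can move to 1, which is L ⇒ W
n=6: moves to 5(W), 2(W); every one is W ⇒ L
n=7: can move to 6, which is L ⇒ W
n=8: can move to 1, which is L ⇒ W
n=9: moves to 8(W), 5(W), 2(W); every one is W ⇒ L
n=10: can move to 9, which is L ⇒ W
n=11: moves to 10(W), 7(W), 4(W); every one is W ⇒ L
n=12: can move to 11, which is L ⇒ W
n=13: can move to 9, which is L ⇒ W
n=14: moves to 13(W), 10(W), 7(W); every one is W ⇒ L
n=15: can move to 14, which is L ⇒ W
n=16: can move to 9, which is L ⇒ W
n=17: moves to 16(W), 13(W), 10(W); every one is W ⇒ L
n=18: can move to 17, which is L ⇒ W
n=19: moves to 18(W), 15(W), 12(W); every one is W ⇒ L
n=20: can move to 19, which is L ⇒ W
n=21: can move to 17, which is L ⇒ W
n=22: moves to 21(W), 18(W), 15(W); every one is W ⇒ L
n=23: can move to 22, which is L ⇒ W
n=24: can move to 17, which is L ⇒ W
n=25: moves to 24(W), 21(W), 18(W); every one is W ⇒ L
Reading off the rows marked L gives the requested list; there are 10 such values of n.

1, 3, 6, 9, 11, 14, 17, 19, 22, 25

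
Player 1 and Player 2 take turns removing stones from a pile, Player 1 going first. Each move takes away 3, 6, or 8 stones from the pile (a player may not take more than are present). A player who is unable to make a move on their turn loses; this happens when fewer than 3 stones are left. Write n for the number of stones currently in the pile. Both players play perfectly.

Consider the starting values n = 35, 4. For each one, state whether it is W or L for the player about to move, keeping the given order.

35: L, 4: W

Compute win/loss labels from the base case upward. A position with no move is L. Any other position is W if it can reach an L in one move, else L.
n=0: no move → L
n=1: no move → L
n=2: no move → L
n=3: reaches L-position 0 → W
n=4: reaches L-position 1 → W
n=5: reaches L-position 2 → W
n=6: reaches L-position 0 → W
n=7: reaches L-position 1 → W
n=8: reaches L-position 2 → W
n=9: reaches L-position 1 → W
n=10: reaches L-position 2 → W
n=11: only reaches 8(W), 5(W), 3(W), all W → L
n=12: only reaches 9(W), 6(W), 4(W), all W → L
n=13: only reaches 10(W), 7(W), 5(W), all W → L
n=14: reaches L-position 11 → W
n=15: reaches L-position 12 → W
n=16: reaches L-position 13 → W
n=17: reaches L-position 11 → W
n=18: reaches L-position 12 → W
n=19: reaches L-position 13 → W
n=20: reaches L-position 12 → W
n=21: reaches L-position 13 → W
n=22: only reaches 19(W), 16(W), 14(W), all W → L
n=23: only reaches 20(W), 17(W), 15(W), all W → L
n=24: only reaches 21(W), 18(W), 16(W), all W → L
n=25: reaches L-position 22 → W
n=26: reaches L-position 23 → W
n=27: reaches L-position 24 → W
n=28: reaches L-position 22 → W
n=29: reaches L-position 23 → W
n=30: reaches L-position 24 → W
n=31: reaches L-position 23 → W
n=32: reaches L-position 24 → W
n=33: only reaches 30(W), 27(W), 25(W), all W → L
n=34: only reaches 31(W), 28(W), 26(W), all W → L
n=35: only reaches 32(W), 29(W), 27(W), all W → L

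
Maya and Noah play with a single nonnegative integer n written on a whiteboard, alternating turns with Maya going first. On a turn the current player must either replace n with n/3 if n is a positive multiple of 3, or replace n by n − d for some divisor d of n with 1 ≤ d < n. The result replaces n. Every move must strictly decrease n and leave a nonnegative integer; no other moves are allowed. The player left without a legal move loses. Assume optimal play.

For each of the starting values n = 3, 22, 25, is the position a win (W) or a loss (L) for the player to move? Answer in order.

3: W, 22: W, 25: L

Use the standard recursion: the mover loses at a terminal position; elsewhere, the mover wins exactly when some move hands the opponent an L position.
n=0: no move → L
n=1: no move → L
n=2: W (go to 1, an L position)
n=3: W (go to 1, an L position)
n=4: L (options 2(W), 3(W) are all W)
n=5: W (go to 4, an L position)
n=6: W (go to 4, an L position)
n=7: L (sole option 6(W) is W)
n=8: W (go to 4, an L position)
n=9: L (options 3(W), 6(W), 8(W) are all W)
n=10: W (go to 9, an L position)
n=11: L (sole option 10(W) is W)
n=12: W (go to 4, an L position)
n=13: L (sole option 12(W) is W)
n=14: W (go to 7, an L position)
n=15: L (options 5(W), 10(W), 12(W), 14(W) are all W)
n=16: W (go to 15, an L position)
n=17: L (sole option 16(W) is W)
n=18: W (go to 9, an L position)
n=19: L (sole option 18(W) is W)
n=20: W (go to 15, an L position)
n=21: W (go to 7, an L position)
n=22: W (go to 11, an L position)
n=23: L (sole option 22(W) is W)
n=24: W (go to 23, an L position)
n=25: L (options 20(W), 24(W) are all W)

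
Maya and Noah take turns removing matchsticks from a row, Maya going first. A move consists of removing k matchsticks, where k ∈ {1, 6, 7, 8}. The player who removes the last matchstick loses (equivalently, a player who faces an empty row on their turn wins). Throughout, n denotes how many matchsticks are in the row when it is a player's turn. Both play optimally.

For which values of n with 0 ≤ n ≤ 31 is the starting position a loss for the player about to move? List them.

Build the W/L table. Terminal = W. A non-terminal position is W if it has a move to some L; otherwise it is L.
n=0: no move; the opponent has just taken the last matchstick and therefore loses → W
n=1: only reaches 0(W), which is W → L
n=2: reaches L-position 1 → W
n=3: only reaches 2(W), which is W → L
n=4: reaches L-position 3 → W
n=5: only reaches 4(W), which is W → L
n=6: reaches L-position 5 → W
n=7: reaches L-position 1 → W
n=8: reaches L-position 1 → W
n=9: reaches L-position 3 → W
n=10: reaches L-position 3 → W
n=11: reaches L-position 5 → W
n=12: reaches L-position 5 → W
n=13: reaches L-position 5 → W
n=14: only reaches 13(W), 8(W), 7(W), 6(W), all W → L
n=15: reaches L-position 14 → W
n=16: only reaches 15(W), 10(W), 9(W), 8(W), all W → L
n=17: reaches L-position 16 → W
n=18: only reaches 17(W), 12(W), 11(W), 10(W), all W → L
n=19: reaches L-position 18 → W
n=20: reaches L-position 14 → W
n=21: reaches L-position 14 → W
n=22: reaches L-position 16 → W
n=23: reaches L-position 16 → W
n=24: reaches L-position 18 → W
n=25: reaches L-position 18 → W
n=26: reaches L-position 18 → W
n=27: only reaches 26(W), 21(W), 20(W), 19(W), all W → L
n=28: reaches L-position 27 → W
n=29: only reaches 28(W), 23(W), 22(W), 21(W), all W → L
n=30: reaches L-position 29 → W
n=31: only reaches 30(W), 25(W), 24(W), 23(W), all W → L
The losing starting values of n are exactly the entries labelled L in this table (9 of them).

1, 3, 5, 14, 16, 18, 27, 29, 31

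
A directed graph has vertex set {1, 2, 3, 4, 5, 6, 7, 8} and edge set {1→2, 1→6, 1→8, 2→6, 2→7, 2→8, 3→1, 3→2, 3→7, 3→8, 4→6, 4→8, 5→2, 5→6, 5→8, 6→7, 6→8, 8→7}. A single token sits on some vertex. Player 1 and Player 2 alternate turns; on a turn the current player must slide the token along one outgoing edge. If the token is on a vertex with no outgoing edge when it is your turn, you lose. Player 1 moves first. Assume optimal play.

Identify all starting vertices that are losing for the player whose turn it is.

Positions with no move are L. A position that does have a move is losing for the player to move precisely when every available move leads to a winning position for the opponent. Fill in the labels:
Every edge goes from a vertex to one that appears earlier in the order 7, 8, 6, 2, 1, 3, 5, 4, so processing vertices in that order labels each vertex after all of its successors.
7: no outgoing edge → L
8: W (go to 7, an L position)
6: W (go to 7, an L position)
2: W (go to 7, an L position)
1: L (options 2(W), 6(W), 8(W) are all W)
3: W (go to 1, an L position)
5: L (options 2(W), 6(W), 8(W) are all W)
4: L (options 6(W), 8(W) are all W)
Reading off the rows marked L gives the requested list; there are 4 such vertices.

1, 4, 5, 7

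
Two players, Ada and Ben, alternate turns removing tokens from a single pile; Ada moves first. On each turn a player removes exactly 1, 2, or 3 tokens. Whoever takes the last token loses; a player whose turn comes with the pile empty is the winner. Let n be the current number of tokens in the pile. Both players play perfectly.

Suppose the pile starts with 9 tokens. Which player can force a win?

Ben wins.

Classify positions by backward induction: terminal positions (no move available) are W. From any other position, the mover wins iff some move reaches an L.
n=0: no move; the opponent has just taken the last token and therefore loses → W
n=1: →0(W) only, which is W, so L
n=2: →1(L), so W
n=3: →1(L), so W
n=4: →1(L), so W
n=5: →4(W), 3(W), 2(W) — all W, so L
n=6: →5(L), so W
n=7: →5(L), so W
n=8: →5(L), so W
n=9: →8(W), 7(W), 6(W) — all W, so L
The starting position 9 is L: whatever Ada does, the opponent receives a W position.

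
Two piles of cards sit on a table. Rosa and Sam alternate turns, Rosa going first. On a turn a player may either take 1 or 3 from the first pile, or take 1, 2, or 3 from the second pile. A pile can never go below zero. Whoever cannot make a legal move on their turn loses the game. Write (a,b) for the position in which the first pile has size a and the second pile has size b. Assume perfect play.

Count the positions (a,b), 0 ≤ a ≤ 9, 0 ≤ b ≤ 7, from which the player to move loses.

Label each position W (a win for the player to move) or L (a loss). A position with no legal move is L; any other position is W exactly when some move reaches an L, and L when every move reaches a W.
Every move lowers a or b (never raises either), so fill the grid row by row in increasing a, and left to right within a row: each cell's successors are then already labelled.
      b=0  b=1  b=2  b=3  b=4  b=5  b=6  b=7
a=0:    L    W    W    W    L    W    W    W
a=1:    W    L    W    W    W    L    W    W
a=2:    L    W    W    W    L    W    W    W
a=3:    W    L    W    W    W    L    W    W
a=4:    L    W    W    W    L    W    W    W
a=5:    W    L    W    W    W    L    W    W
a=6:    L    W    W    W    L    W    W    W
a=7:    W    L    W    W    W    L    W    W
a=8:    L    W    W    W    L    W    W    W
a=9:    W    L    W    W    W    L    W    W
Cells with no legal move (terminal, hence L): (0,0).
The remaining L cells, each justified by listing all of its moves:
(0,4): L (options (0,3)(W), (0,2)(W), (0,1)(W) are all W)
(1,1): L (options (0,1)(W), (1,0)(W) are all W)
(1,5): L (options (0,5)(W), (1,4)(W), (1,3)(W), (1,2)(W) are all W)
(2,0): L (sole option (1,0)(W) is W)
(2,4): L (options (1,4)(W), (2,3)(W), (2,2)(W), (2,1)(W) are all W)
(3,1): L (options (2,1)(W), (0,1)(W), (3,0)(W) are all W)
(3,5): L (options (2,5)(W), (0,5)(W), (3,4)(W), (3,3)(W), (3,2)(W) are all W)
(4,0): L (options (3,0)(W), (1,0)(W) are all W)
(4,4): L (options (3,4)(W), (1,4)(W), (4,3)(W), (4,2)(W), (4,1)(W) are all W)
(5,1): L (options (4,1)(W), (2,1)(W), (5,0)(W) are all W)
(5,5): L (options (4,5)(W), (2,5)(W), (5,4)(W), (5,3)(W), (5,2)(W) are all W)
(6,0): L (options (5,0)(W), (3,0)(W) are all W)
(6,4): L (options (5,4)(W), (3,4)(W), (6,3)(W), (6,2)(W), (6,1)(W) are all W)
(7,1): L (options (6,1)(W), (4,1)(W), (7,0)(W) are all W)
(7,5): L (options (6,5)(W), (4,5)(W), (7,4)(W), (7,3)(W), (7,2)(W) are all W)
(8,0): L (options (7,0)(W), (5,0)(W) are all W)
(8,4): L (options (7,4)(W), (5,4)(W), (8,3)(W), (8,2)(W), (8,1)(W) are all W)
(9,1): L (options (8,1)(W), (6,1)(W), (9,0)(W) are all W)
(9,5): L (options (8,5)(W), (6,5)(W), (9,4)(W), (9,3)(W), (9,2)(W) are all W)
Every other cell has at least one move into one of the L cells above, so it is W.
L cells per row: a=0: 2, a=1: 2, a=2: 2, a=3: 2, a=4: 2, a=5: 2, a=6: 2, a=7: 2, a=8: 2, a=9: 2; total 20.

20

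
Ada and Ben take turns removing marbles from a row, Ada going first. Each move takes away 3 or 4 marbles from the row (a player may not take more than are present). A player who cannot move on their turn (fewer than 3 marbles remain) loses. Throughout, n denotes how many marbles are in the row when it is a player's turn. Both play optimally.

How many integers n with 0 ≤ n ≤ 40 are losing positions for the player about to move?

18

Use the standard recursion: the mover loses at a terminal position; elsewhere, the mover wins exactly when some move hands the opponent an L position.
n=0: no move → L
n=1: no move → L
n=2: no move → L
n=3: →0(L), so W
n=4: →1(L), so W
n=5: →2(L), so W
n=6: →2(L), so W
n=7: →4(W), 3(W) — all W, so L
n=8: →5(W), 4(W) — all W, so L
n=9: →6(W), 5(W) — all W, so L
n=10: →7(L), so W
n=11: →8(L), so W
n=12: →9(L), so W
n=13: →9(L), so W
n=14: →11(W), 10(W) — all W, so L
n=15: →12(W), 11(W) — all W, so L
n=16: →13(W), 12(W) — all W, so L
n=17: →14(L), so W
n=18: →15(L), so W
n=19: →16(L), so W
n=20: →16(L), so W
n=21: →18(W), 17(W) — all W, so L
n=22: →19(W), 18(W) — all W, so L
n=23: →20(W), 19(W) — all W, so L
n=24: →21(L), so W
n=25: →22(L), so W
n=26: →23(L), so W
n=27: →23(L), so W
n=28: →25(W), 24(W) — all W, so L
n=29: →26(W), 25(W) — all W, so L
n=30: →27(W), 26(W) — all W, so L
n=31: →28(L), so W
n=32: →29(L), so W
n=33: →30(L), so W
n=34: →30(L), so W
n=35: →32(W), 31(W) — all W, so L
n=36: →33(W), 32(W) — all W, so L
n=37: →34(W), 33(W) — all W, so L
n=38: →35(L), so W
n=39: →36(L), so W
n=40: →37(L), so W
L entries with 0 ≤ n ≤ 40: n = 0, 1, 2, 7, 8, 9, 14, 15, 16, 21, 22, 23, 28, 29, 30, 35, 36, 37; that makes 18.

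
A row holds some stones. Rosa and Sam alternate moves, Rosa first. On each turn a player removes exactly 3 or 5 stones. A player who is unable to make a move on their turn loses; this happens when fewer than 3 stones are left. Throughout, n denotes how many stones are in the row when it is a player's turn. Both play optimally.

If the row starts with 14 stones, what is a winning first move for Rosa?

Work bottom-up. With no move the player to move loses. Otherwise the position is W if at least one move leads to an L position for the opponent, and L if every move leads to a W.
n=0: no move → L
n=1: no move → L
n=2: no move → L
n=3: can move to 0, which is L ⇒ W
n=4: can move to 1, which is L ⇒ W
n=5: can move to 2, which is L ⇒ W
n=6: can move to 1, which is L ⇒ W
n=7: can move to 2, which is L ⇒ W
n=8: moves to 5(W), 3(W); every one is W ⇒ L
n=9: moves to 6(W), 4(W); every one is W ⇒ L
n=10: moves to 7(W), 5(W); every one is W ⇒ L
n=11: can move to 8, which is L ⇒ W
n=12: can move to 9, which is L ⇒ W
n=13: can move to 10, which is L ⇒ W
n=14: can move to 9, which is L ⇒ W
From 14, the L positions reachable in one move are: 9.

Remove 5, leaving 9.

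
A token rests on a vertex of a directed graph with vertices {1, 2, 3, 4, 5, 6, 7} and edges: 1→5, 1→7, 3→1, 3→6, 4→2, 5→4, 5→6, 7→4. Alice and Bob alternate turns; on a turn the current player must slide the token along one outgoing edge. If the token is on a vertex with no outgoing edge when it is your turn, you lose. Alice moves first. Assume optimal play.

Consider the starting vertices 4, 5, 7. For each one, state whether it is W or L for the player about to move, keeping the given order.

4: W, 5: W, 7: L

Label each position W (a win for the player to move) or L (a loss). A position with no legal move is L; any other position is W exactly when some move reaches an L, and L when every move reaches a W.
Every edge goes from a vertex to one that appears earlier in the order 6, 2, 4, 7, 5, 1, 3, so processing vertices in that order labels each vertex after all of its successors.
6: no outgoing edge → L
2: no outgoing edge → L
4: W (go to 2, an L position)
7: L (sole option 4(W) is W)
5: W (go to 6, an L position)
1: W (go to 7, an L position)
3: W (go to 6, an L position)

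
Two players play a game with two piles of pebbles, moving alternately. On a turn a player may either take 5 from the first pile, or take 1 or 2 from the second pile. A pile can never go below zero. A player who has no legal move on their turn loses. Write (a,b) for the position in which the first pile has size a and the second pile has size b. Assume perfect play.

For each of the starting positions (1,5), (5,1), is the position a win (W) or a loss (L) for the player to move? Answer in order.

Positions with no move are L. A position that does have a move is losing for the player to move precisely when every available move leads to a winning position for the opponent. Fill in the labels:
No move ever increases a pile, so every position that can arise here has a ≤ 5 and b ≤ 5; it is enough to label the cells with 0 ≤ a ≤ 5 and 0 ≤ b ≤ 5.
Every move lowers a or b (never raises either), so fill the grid row by row in increasing a, and left to right within a row: each cell's successors are then already labelled.
      b=0  b=1  b=2  b=3  b=4  b=5
a=0:    L    W    W    L    W    W
a=1:    L    W    W    L    W    W
a=2:    L    W    W    L    W    W
a=3:    L    W    W    L    W    W
a=4:    L    W    W    L    W    W
a=5:    W    L    W    W    L    W
Cells with no legal move (terminal, hence L): (0,0), (1,0), (2,0), (3,0), (4,0).
The remaining L cells, each justified by listing all of its moves:
(0,3): L (options (0,2)(W), (0,1)(W) are all W)
(1,3): L (options (1,2)(W), (1,1)(W) are all W)
(2,3): L (options (2,2)(W), (2,1)(W) are all W)
(3,3): L (options (3,2)(W), (3,1)(W) are all W)
(4,3): L (options (4,2)(W), (4,1)(W) are all W)
(5,1): L (options (0,1)(W), (5,0)(W) are all W)
(5,4): L (options (0,4)(W), (5,3)(W), (5,2)(W) are all W)
Every other cell has at least one move into one of the L cells above, so it is W.
(1,5): the move to (1,3) reaches an L cell, so W
(5,1): one of the L cells justified above, so L

(1,5): W, (5,1): L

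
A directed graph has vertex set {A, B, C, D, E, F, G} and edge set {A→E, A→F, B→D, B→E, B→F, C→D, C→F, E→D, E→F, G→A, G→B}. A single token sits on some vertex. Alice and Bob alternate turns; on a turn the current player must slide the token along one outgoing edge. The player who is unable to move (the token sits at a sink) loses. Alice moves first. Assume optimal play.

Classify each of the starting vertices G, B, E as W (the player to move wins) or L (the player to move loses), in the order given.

Use the standard recursion: the mover loses at a terminal position; elsewhere, the mover wins exactly when some move hands the opponent an L position.
Every edge goes from a vertex to one that appears earlier in the order F, D, E, C, B, A, G, so processing vertices in that order labels each vertex after all of its successors.
F: no outgoing edge → L
D: no outgoing edge → L
E: →D(L), so W
C: →D(L), so W
B: →D(L), so W
A: →F(L), so W
G: →A(W), B(W) — all W, so L

G: L, B: W, E: W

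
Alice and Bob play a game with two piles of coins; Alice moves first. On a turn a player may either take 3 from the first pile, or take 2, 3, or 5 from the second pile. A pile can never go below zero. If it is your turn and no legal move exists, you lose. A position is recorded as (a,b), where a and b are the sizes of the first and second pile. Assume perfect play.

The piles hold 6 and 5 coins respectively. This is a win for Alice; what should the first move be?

Positions with no move are L. A position that does have a move is losing for the player to move precisely when every available move leads to a winning position for the opponent. Fill in the labels:
No move ever increases a pile, so every position that can arise here has a ≤ 6 and b ≤ 5; it is enough to label the cells with 0 ≤ a ≤ 6 and 0 ≤ b ≤ 5.
Every move lowers a or b (never raises either), so fill the grid row by row in increasing a, and left to right within a row: each cell's successors are then already labelled.
      b=0  b=1  b=2  b=3  b=4  b=5
a=0:    L    L    W    W    W    W
a=1:    L    L    W    W    W    W
a=2:    L    L    W    W    W    W
a=3:    W    W    L    L    W    W
a=4:    W    W    L    L    W    W
a=5:    W    W    L    L    W    W
a=6:    L    L    W    W    W    W
Cells with no legal move (terminal, hence L): (0,0), (0,1), (1,0), (1,1), (2,0), (2,1).
The remaining L cells, each justified by listing all of its moves:
(3,2): L (options (0,2)(W), (3,0)(W) are all W)
(3,3): L (options (0,3)(W), (3,1)(W), (3,0)(W) are all W)
(4,2): L (options (1,2)(W), (4,0)(W) are all W)
(4,3): L (options (1,3)(W), (4,1)(W), (4,0)(W) are all W)
(5,2): L (options (2,2)(W), (5,0)(W) are all W)
(5,3): L (options (2,3)(W), (5,1)(W), (5,0)(W) are all W)
(6,0): L (sole option (3,0)(W) is W)
(6,1): L (sole option (3,1)(W) is W)
Every other cell has at least one move into one of the L cells above, so it is W.
From (6,5), the L positions reachable in one move are: (6,0).

Move to (6,0).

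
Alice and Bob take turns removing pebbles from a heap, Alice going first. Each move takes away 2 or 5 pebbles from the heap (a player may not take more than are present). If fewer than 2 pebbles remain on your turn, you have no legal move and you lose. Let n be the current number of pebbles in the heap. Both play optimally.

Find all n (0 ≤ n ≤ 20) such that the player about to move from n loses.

0, 1, 4, 7, 8, 11, 14, 15, 18

Build the W/L table. Terminal = L. A non-terminal position is W if it has a move to some L; otherwise it is L.
n=0: no move → L
n=1: no move → L
n=2: W (go to 0, an L position)
n=3: W (go to 1, an L position)
n=4: L (sole option 2(W) is W)
n=5: W (go to 0, an L position)
n=6: W (go to 4, an L position)
n=7: L (options 5(W), 2(W) are all W)
n=8: L (options 6(W), 3(W) are all W)
n=9: W (go to 7, an L position)
n=10: W (go to 8, an L position)
n=11: L (options 9(W), 6(W) are all W)
n=12: W (go to 7, an L position)
n=13: W (go to 11, an L position)
n=14: L (options 12(W), 9(W) are all W)
n=15: L (options 13(W), 10(W) are all W)
n=16: W (go to 14, an L position)
n=17: W (go to 15, an L position)
n=18: L (options 16(W), 13(W) are all W)
n=19: W (go to 14, an L position)
n=20: W (go to 18, an L position)
The losing starting values of n are exactly the entries labelled L in this table (9 of them).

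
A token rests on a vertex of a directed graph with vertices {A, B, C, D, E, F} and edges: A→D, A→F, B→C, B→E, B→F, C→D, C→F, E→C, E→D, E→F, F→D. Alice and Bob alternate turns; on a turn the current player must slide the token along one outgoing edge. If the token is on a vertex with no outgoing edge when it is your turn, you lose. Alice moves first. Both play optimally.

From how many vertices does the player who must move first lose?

Label each position W (a win for the player to move) or L (a loss). A position with no legal move is L; any other position is W exactly when some move reaches an L, and L when every move reaches a W.
Every edge goes from a vertex to one that appears earlier in the order D, F, C, E, B, A, so processing vertices in that order labels each vertex after all of its successors.
D: no outgoing edge → L
F: can move to D, which is L ⇒ W
C: can move to D, which is L ⇒ W
E: can move to D, which is L ⇒ W
B: moves to E(W), C(W), F(W); every one is W ⇒ L
A: can move to D, which is L ⇒ W
The L vertices are B, D; that is 2 in all.

2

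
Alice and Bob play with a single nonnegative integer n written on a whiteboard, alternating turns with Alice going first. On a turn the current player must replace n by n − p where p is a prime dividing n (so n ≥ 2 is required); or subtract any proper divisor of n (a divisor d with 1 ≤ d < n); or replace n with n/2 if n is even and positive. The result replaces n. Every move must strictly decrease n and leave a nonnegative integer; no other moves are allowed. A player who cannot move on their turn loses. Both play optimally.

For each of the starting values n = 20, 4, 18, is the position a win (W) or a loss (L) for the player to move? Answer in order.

Use the standard recursion: the mover loses at a terminal position; elsewhere, the mover wins exactly when some move hands the opponent an L position.
n=0: no move → L
n=1: no move → L
n=2: can move to 0, which is L ⇒ W
n=3: can move to 0, which is L ⇒ W
n=4: moves to 2(W), 3(W); every one is W ⇒ L
n=5: can move to 0, which is L ⇒ W
n=6: can move to 4, which is L ⇒ W
n=7: can move to 0, which is L ⇒ W
n=8: can move to 4, which is L ⇒ W
n=9: moves to 6(W), 8(W); every one is W ⇒ L
n=10: can move to 9, which is L ⇒ W
n=11: can move to 0, which is L ⇒ W
n=12: can move to 9, which is L ⇒ W
n=13: can move to 0, which is L ⇒ W
n=14: moves to 7(W), 12(W), 13(W); every one is W ⇒ L
n=15: can move to 14, which is L ⇒ W
n=16: can move to 14, which is L ⇒ W
n=17: can move to 0, which is L ⇒ W
n=18: can move to 9, which is L ⇒ W
n=19: can move to 0, which is L ⇒ W
n=20: moves to 10(W), 15(W), 16(W), 18(W), 19(W); every one is W ⇒ L

20: L, 4: L, 18: W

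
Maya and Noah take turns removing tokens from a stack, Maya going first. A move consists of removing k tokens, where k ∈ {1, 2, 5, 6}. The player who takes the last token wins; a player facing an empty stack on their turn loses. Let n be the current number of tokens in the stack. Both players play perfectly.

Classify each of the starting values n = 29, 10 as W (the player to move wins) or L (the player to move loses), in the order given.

29: W, 10: L

Work bottom-up. With no move the player to move loses. Otherwise the position is W if at least one move leads to an L position for the opponent, and L if every move leads to a W.
n=0: no move → L
n=1: can move to 0, which is L ⇒ W
n=2: can move to 0, which is L ⇒ W
n=3: moves to 2(W), 1(W); every one is W ⇒ L
n=4: can move to 3, which is L ⇒ W
n=5: can move to 3, which is L ⇒ W
n=6: can move to 0, which is L ⇒ W
n=7: moves to 6(W), 5(W), 2(W), 1(W); every one is W ⇒ L
n=8: can move to 7, which is L ⇒ W
n=9: can move to 7, which is L ⇒ W
n=10: moves to 9(W), 8(W), 5(W), 4(W); every one is W ⇒ L
n=11: can move to 10, which is L ⇒ W
n=12: can move to 10, which is L ⇒ W
n=13: can move to 7, which is L ⇒ W
n=14: moves to 13(W), 12(W), 9(W), 8(W); every one is W ⇒ L
n=15: can move to 14, which is L ⇒ W
n=16: can move to 14, which is L ⇒ W
n=17: moves to 16(W), 15(W), 12(W), 11(W); every one is W ⇒ L
n=18: can move to 17, which is L ⇒ W
n=19: can move to 17, which is L ⇒ W
n=20: can move to 14, which is L ⇒ W
n=21: moves to 20(W), 19(W), 16(W), 15(W); every one is W ⇒ L
n=22: can move to 21, which is L ⇒ W
n=23: can move to 21, which is L ⇒ W
n=24: moves to 23(W), 22(W), 19(W), 18(W); every one is W ⇒ L
n=25: can move to 24, which is L ⇒ W
n=26: can move to 24, which is L ⇒ W
n=27: can move to 21, which is L ⇒ W
n=28: moves to 27(W), 26(W), 23(W), 22(W); every one is W ⇒ L
n=29: can move to 28, which is L ⇒ W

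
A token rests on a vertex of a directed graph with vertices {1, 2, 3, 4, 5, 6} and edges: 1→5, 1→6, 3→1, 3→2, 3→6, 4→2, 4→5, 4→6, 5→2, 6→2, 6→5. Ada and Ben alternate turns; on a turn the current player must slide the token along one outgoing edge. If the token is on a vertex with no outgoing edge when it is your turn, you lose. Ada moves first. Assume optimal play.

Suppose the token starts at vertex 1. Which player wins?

Ben wins.

Classify positions by backward induction: terminal positions (no move available) are L. From any other position, the mover wins iff some move reaches an L.
Every edge goes from a vertex to one that appears earlier in the order 2, 5, 6, 1, 4, 3, so processing vertices in that order labels each vertex after all of its successors.
2: no outgoing edge → L
5: reaches L-position 2 → W
6: reaches L-position 2 → W
1: only reaches 6(W), 5(W), all W → L
4: reaches L-position 2 → W
3: reaches L-position 1 → W
The starting position 1 is L: whatever Ada does, the opponent receives a W position.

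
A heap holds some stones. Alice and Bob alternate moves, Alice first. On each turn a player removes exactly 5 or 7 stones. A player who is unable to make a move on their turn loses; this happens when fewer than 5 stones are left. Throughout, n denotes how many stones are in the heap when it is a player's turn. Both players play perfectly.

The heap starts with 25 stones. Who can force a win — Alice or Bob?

Bob wins.

Build the W/L table. Terminal = L. A non-terminal position is W if it has a move to some L; otherwise it is L.
n=0: no move → L
n=1: no move → L
n=2: no move → L
n=3: no move → L
n=4: no move → L
n=5: can move to 0, which is L ⇒ W
n=6: can move to 1, which is L ⇒ W
n=7: can move to 2, which is L ⇒ W
n=8: can move to 3, which is L ⇒ W
n=9: can move to 4, which is L ⇒ W
n=10: can move to 3, which is L ⇒ W
n=11: can move to 4, which is L ⇒ W
n=12: moves to 7(W), 5(W); every one is W ⇒ L
n=13: moves to 8(W), 6(W); every one is W ⇒ L
n=14: moves to 9(W), 7(W); every one is W ⇒ L
n=15: moves to 10(W), 8(W); every one is W ⇒ L
n=16: moves to 11(W), 9(W); every one is W ⇒ L
n=17: can move to 12, which is L ⇒ W
n=18: can move to 13, which is L ⇒ W
n=19: can move to 14, which is L ⇒ W
n=20: can move to 15, which is L ⇒ W
n=21: can move to 16, which is L ⇒ W
n=22: can move to 15, which is L ⇒ W
n=23: can move to 16, which is L ⇒ W
n=24: moves to 19(W), 17(W); every one is W ⇒ L
n=25: moves to 20(W), 18(W); every one is W ⇒ L
Every move from 25 reaches a W position, so the mover loses.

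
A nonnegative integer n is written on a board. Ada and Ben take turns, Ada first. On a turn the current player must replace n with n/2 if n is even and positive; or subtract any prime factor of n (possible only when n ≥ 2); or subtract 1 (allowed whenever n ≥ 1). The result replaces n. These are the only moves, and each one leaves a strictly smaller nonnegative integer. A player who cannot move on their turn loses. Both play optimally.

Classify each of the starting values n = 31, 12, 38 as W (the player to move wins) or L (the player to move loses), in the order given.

31: W, 12: W, 38: L

Use the standard recursion: the mover loses at a terminal position; elsewhere, the mover wins exactly when some move hands the opponent an L position.
n=0: no move → L
n=1: →0(L), so W
n=2: →0(L), so W
n=3: →0(L), so W
n=4: →2(W), 3(W) — all W, so L
n=5: →0(L), so W
n=6: →4(L), so W
n=7: →0(L), so W
n=8: →4(L), so W
n=9: →6(W), 8(W) — all W, so L
n=10: →9(L), so W
n=11: →0(L), so W
n=12: →9(L), so W
n=13: →0(L), so W
n=14: →7(W), 12(W), 13(W) — all W, so L
n=15: →14(L), so W
n=16: →14(L), so W
n=17: →0(L), so W
n=18: →9(L), so W
n=19: →0(L), so W
n=20: →10(W), 15(W), 18(W), 19(W) — all W, so L
n=21: →14(L), so W
n=22: →20(L), so W
n=23: →0(L), so W
n=24: →12(W), 21(W), 22(W), 23(W) — all W, so L
n=25: →20(L), so W
n=26: →24(L), so W
n=27: →24(L), so W
n=28: →14(L), so W
n=29: →0(L), so W
n=30: →15(W), 25(W), 27(W), 28(W), 29(W) — all W, so L
n=31: →0(L), so W
n=32: →30(L), so W
n=33: →30(L), so W
n=34: →17(W), 32(W), 33(W) — all W, so L
n=35: →30(L), so W
n=36: →34(L), so W
n=37: →0(L), so W
n=38: →19(W), 36(W), 37(W) — all W, so L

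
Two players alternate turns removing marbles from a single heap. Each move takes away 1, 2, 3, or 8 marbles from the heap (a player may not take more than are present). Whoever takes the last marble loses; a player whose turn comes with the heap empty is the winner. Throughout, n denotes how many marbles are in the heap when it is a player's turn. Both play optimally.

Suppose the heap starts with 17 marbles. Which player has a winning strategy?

Compute win/loss labels from the base case upward. A position with no move is W. Any other position is W if it can reach an L in one move, else L.
n=0: no move; the opponent has just taken the last marble and therefore loses → W
n=1: L (sole option 0(W) is W)
n=2: W (go to 1, an L position)
n=3: W (go to 1, an L position)
n=4: W (go to 1, an L position)
n=5: L (options 4(W), 3(W), 2(W) are all W)
n=6: W (go to 5, an L position)
n=7: W (go to 5, an L position)
n=8: W (go to 5, an L position)
n=9: W (go to 1, an L position)
n=10: L (options 9(W), 8(W), 7(W), 2(W) are all W)
n=11: W (go to 10, an L position)
n=12: W (go to 10, an L position)
n=13: W (go to 10, an L position)
n=14: L (options 13(W), 12(W), 11(W), 6(W) are all W)
n=15: W (go to 14, an L position)
n=16: W (go to 14, an L position)
n=17: W (go to 14, an L position)
From 17 the player to move can remove 3, leaving 14, reaching an L position.

The first player wins.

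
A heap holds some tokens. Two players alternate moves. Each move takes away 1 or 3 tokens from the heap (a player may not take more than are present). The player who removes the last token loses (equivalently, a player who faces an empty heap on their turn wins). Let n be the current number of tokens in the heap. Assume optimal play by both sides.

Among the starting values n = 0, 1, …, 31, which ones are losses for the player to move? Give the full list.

1, 3, 5, 7, 9, 11, 13, 15, 17, 19, 21, 23, 25, 27, 29, 31

Work bottom-up. With no move the player to move wins. Otherwise the position is W if at least one move leads to an L position for the opponent, and L if every move leads to a W.
n=0: no move; the opponent has just taken the last token and therefore loses → W
n=1: L (sole option 0(W) is W)
n=2: W (go to 1, an L position)
n=3: L (options 2(W), 0(W) are all W)
n=4: W (go to 3, an L position)
n=5: L (options 4(W), 2(W) are all W)
n=6: W (go to 5, an L position)
n=7: L (options 6(W), 4(W) are all W)
n=8: W (go to 7, an L position)
n=9: L (options 8(W), 6(W) are all W)
n=10: W (go to 9, an L position)
n=11: L (options 10(W), 8(W) are all W)
n=12: W (go to 11, an L position)
n=13: L (options 12(W), 10(W) are all W)
n=14: W (go to 13, an L position)
n=15: L (options 14(W), 12(W) are all W)
n=16: W (go to 15, an L position)
n=17: L (options 16(W), 14(W) are all W)
n=18: W (go to 17, an L position)
n=19: L (options 18(W), 16(W) are all W)
n=20: W (go to 19, an L position)
n=21: L (options 20(W), 18(W) are all W)
n=22: W (go to 21, an L position)
n=23: L (options 22(W), 20(W) are all W)
n=24: W (go to 23, an L position)
n=25: L (options 24(W), 22(W) are all W)
n=26: W (go to 25, an L position)
n=27: L (options 26(W), 24(W) are all W)
n=28: W (go to 27, an L position)
n=29: L (options 28(W), 26(W) are all W)
n=30: W (go to 29, an L position)
n=31: L (options 30(W), 28(W) are all W)
The losing starting values of n are exactly the entries labelled L in this table (16 of them).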